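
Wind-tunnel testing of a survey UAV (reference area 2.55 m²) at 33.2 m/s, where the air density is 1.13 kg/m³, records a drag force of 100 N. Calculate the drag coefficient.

CD = 0.063

From D = ½ρv²S·CD, rearranging gives CD = 2D/(ρv²S).
CD = 2 × 100 / (1.13 × 33.2² × 2.55) = 0.063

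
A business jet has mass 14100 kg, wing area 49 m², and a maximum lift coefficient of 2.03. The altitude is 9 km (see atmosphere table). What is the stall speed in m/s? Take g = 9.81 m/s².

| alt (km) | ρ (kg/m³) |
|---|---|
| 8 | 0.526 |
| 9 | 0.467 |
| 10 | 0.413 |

V_stall = 77.2 m/s

At 9 km, from the table: ρ = 0.467 kg/m³.
At stall, lift equals weight: L = W = m·g = 14100 × 9.81 = 1.383×10^5 N.
From L = ½ρV²S·CL,max = W: V_stall = √(2W/(ρSCL,max)) = √(2·1.383×10^5/(0.467·49·2.03))
V_stall = √5955 = 77.2 m/s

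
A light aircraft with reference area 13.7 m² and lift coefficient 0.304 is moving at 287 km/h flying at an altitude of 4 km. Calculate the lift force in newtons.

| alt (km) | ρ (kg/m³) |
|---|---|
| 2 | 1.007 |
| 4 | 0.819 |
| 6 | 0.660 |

At 4 km, from the table: ρ = 0.819 kg/m³.
Convert speed: v = 287 km/h ÷ 3.6 = 79.72 m/s.
L = ½ρv²S·CL = ½ × 0.819 × 79.72² × 13.7 × 0.304 = 10800 N ≈ 10.8 kN

L = 10800 N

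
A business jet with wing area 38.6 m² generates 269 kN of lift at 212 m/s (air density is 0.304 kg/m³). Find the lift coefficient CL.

From L = ½ρv²S·CL, rearranging gives CL = 2L/(ρv²S).
CL = 2 × 2.69×10^5 / (0.304 × 212² × 38.6) = 1.02

CL = 1.02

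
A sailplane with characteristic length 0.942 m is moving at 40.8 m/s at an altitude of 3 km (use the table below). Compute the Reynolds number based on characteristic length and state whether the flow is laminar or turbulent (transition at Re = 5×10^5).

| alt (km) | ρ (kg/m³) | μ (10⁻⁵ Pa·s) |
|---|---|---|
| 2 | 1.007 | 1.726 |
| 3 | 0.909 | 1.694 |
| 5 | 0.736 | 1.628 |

At 3 km, from the table: ρ = 0.909 kg/m³, μ = 1.694×10⁻⁵ Pa·s.
Re = ρ·v·c/μ = 0.909 × 40.8 × 0.942 / (1.694×10⁻⁵) = 2.06×10^6
Since 2.06×10^6 > 5×10^5, the flow is turbulent.

Re = 2.06×10^6 (turbulent)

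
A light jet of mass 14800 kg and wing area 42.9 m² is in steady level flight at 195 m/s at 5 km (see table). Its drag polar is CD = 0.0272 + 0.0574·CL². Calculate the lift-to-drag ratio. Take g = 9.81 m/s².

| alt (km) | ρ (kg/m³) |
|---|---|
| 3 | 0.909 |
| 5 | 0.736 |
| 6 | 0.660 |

L/D = 7.91

At 5 km, from the table: ρ = 0.736 kg/m³.
Level flight ⇒ L = W = m·g = 14800 × 9.81 = 1.4519×10^5 N.
Dynamic pressure q = 0.5 × 0.736 × 195² = 13990 Pa.
Required CL = L/(qS) = 1.4519×10^5/(13990·42.9) = 0.2419.
CD = 0.0272 + 0.0574 × 0.2419² = 0.03056.
L/D = CL/CD = 0.2419 / 0.03056 = 7.91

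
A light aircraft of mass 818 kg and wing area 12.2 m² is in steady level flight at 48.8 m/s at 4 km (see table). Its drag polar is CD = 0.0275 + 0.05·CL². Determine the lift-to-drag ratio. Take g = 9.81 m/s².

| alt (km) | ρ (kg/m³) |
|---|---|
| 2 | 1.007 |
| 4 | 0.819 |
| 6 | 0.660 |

L/D = 13.4

At 4 km, from the table: ρ = 0.819 kg/m³.
Level flight ⇒ L = W = m·g = 818 × 9.81 = 8024.6 N.
q = ½ρv² = ½ × 0.819 × 48.8² = 975.2 Pa.
CL = W/(q·S) = 8024.6 / (975.2 × 12.2) = 0.6745.
CD = 0.0275 + 0.05 × 0.6745² = 0.05025.
L/D = CL/CD = 0.6745 / 0.05025 = 13.4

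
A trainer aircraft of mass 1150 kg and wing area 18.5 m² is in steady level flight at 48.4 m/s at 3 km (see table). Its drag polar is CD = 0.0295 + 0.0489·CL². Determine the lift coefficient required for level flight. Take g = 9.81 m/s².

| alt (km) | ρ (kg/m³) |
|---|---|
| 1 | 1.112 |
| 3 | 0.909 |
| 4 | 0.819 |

At 3 km, from the table: ρ = 0.909 kg/m³.
Weight W = mg = 1150 × 9.81 = 11282 N; in level flight L = W.
q = ½ρv² = ½ × 0.909 × 48.4² = 1065 Pa.
CL = 2W/(ρv²S) = 2×11282/(0.909×48.4²×18.5) = 0.5728.

CL = 0.573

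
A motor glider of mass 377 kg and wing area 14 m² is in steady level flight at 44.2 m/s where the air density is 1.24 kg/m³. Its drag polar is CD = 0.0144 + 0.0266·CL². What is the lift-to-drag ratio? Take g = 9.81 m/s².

Weight W = mg = 377 × 9.81 = 3698.4 N; in level flight L = W.
q = ½ρv² = ½ × 1.24 × 44.2² = 1211 Pa.
Required CL = L/(qS) = 3698.4/(1211·14) = 0.2181.
CD = 0.0144 + 0.0266 × 0.2181² = 0.01567.
L/D = CL/CD = 0.2181 / 0.01567 = 13.9

L/D = 13.9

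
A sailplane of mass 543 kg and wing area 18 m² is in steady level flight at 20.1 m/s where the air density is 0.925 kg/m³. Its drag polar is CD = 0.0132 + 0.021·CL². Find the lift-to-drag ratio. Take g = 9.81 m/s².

Weight W = mg = 543 × 9.81 = 5326.8 N; in level flight L = W.
q = ½ρv² = ½ × 0.925 × 20.1² = 186.9 Pa.
CL = W/(q·S) = 5326.8 / (186.9 × 18) = 1.584.
CD = 0.0132 + 0.021 × 1.584² = 0.06587.
L/D = CL/CD = 1.584 / 0.06587 = 24

L/D = 24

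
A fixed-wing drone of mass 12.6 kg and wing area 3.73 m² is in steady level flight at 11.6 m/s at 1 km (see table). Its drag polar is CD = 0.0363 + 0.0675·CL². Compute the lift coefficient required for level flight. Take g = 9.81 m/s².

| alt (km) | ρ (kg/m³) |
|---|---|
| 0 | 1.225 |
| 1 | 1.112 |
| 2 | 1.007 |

CL = 0.443

At 1 km, from the table: ρ = 1.112 kg/m³.
Level flight ⇒ L = W = m·g = 12.6 × 9.81 = 123.61 N.
q = ½ρv² = ½ × 1.112 × 11.6² = 74.82 Pa.
CL = W/(q·S) = 123.61 / (74.82 × 3.73) = 0.4429.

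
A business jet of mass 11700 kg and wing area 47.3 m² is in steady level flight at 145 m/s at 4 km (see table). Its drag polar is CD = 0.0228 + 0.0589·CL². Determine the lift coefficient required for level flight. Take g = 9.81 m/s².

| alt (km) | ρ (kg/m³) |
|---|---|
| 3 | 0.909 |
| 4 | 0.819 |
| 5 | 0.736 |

CL = 0.282

At 4 km, from the table: ρ = 0.819 kg/m³.
Weight W = mg = 11700 × 9.81 = 1.1478×10^5 N; in level flight L = W.
q = ½ρv² = ½ × 0.819 × 145² = 8610 Pa.
CL = 2W/(ρv²S) = 2×1.1478×10^5/(0.819×145²×47.3) = 0.2818.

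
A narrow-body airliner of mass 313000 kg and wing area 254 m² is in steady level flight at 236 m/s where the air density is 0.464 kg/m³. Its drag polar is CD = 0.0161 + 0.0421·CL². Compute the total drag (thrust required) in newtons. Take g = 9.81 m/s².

Level flight ⇒ L = W = m·g = 313000 × 9.81 = 3.0705×10^6 N.
q = ½ρv² = ½ × 0.464 × 236² = 12920 Pa.
Required CL = L/(qS) = 3.0705×10^6/(12920·254) = 0.9356.
CD = 0.0161 + 0.0421 × 0.9356² = 0.05295.
D = q·S·CD = 12920 × 254 × 0.05295 = 1.738×10^5 N

D = 1.74×10^5 N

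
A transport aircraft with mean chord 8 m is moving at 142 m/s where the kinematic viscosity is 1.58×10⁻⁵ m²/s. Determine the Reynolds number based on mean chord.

Re = v·c/ν = 142 × 8 / (1.58×10⁻⁵) = 7.19×10^7

Re = 7.19×10^7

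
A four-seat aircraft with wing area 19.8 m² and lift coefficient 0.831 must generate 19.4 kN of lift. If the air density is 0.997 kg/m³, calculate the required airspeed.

L = ½ρv²S·CL ⇒ v = √(2L/(ρ·S·CL))
v = √(2 × 19400 / (0.997 × 19.8 × 0.831)) = √2365 = 48.6 m/s

v = 48.6 m/s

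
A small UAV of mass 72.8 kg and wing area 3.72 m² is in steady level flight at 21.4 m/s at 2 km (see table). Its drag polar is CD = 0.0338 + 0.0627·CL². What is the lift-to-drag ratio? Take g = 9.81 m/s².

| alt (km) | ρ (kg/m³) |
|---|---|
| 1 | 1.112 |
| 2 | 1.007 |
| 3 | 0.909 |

L/D = 10.8

At 2 km, from the table: ρ = 1.007 kg/m³.
Weight W = mg = 72.8 × 9.81 = 714.17 N; in level flight L = W.
q = ½ρv² = ½ × 1.007 × 21.4² = 230.6 Pa.
CL = 2W/(ρv²S) = 2×714.17/(1.007×21.4²×3.72) = 0.8326.
CD = 0.0338 + 0.0627 × 0.8326² = 0.07726.
L/D = CL/CD = 0.8326 / 0.07726 = 10.8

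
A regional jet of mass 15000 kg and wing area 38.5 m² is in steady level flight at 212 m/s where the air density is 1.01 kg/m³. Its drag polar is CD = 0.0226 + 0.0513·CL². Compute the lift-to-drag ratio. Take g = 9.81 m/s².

Weight W = mg = 15000 × 9.81 = 1.4715×10^5 N; in level flight L = W.
Dynamic pressure q = 0.5 × 1.01 × 212² = 22700 Pa.
CL = W/(q·S) = 1.4715×10^5 / (22700 × 38.5) = 0.1684.
CD = 0.0226 + 0.0513 × 0.1684² = 0.02405.
L/D = CL/CD = 0.1684 / 0.02405 = 7

L/D = 7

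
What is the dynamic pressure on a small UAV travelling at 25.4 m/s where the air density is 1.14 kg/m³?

q = 368 Pa

q = ½ρv² = ½ × 1.14 × 25.4² = 368 Pa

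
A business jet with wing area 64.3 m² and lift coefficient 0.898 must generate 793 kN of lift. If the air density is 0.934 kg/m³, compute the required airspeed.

L = ½ρv²S·CL ⇒ v = √(2L/(ρ·S·CL))
v = √(2 × 7.93×10^5 / (0.934 × 64.3 × 0.898)) = √29410 = 171 m/s

v = 171 m/s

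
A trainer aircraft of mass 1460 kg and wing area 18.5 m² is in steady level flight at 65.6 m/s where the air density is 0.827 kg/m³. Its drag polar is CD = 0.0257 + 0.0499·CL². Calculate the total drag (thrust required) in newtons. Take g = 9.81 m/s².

D = 1160 N

Level flight ⇒ L = W = m·g = 1460 × 9.81 = 14323 N.
q = ½ρv² = ½ × 0.827 × 65.6² = 1779 Pa.
Required CL = L/(qS) = 14323/(1779·18.5) = 0.4351.
CD = 0.0257 + 0.0499 × 0.4351² = 0.03515.
D = q·S·CD = 1779 × 18.5 × 0.03515 = 1157 N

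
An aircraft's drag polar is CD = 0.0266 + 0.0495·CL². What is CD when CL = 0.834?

CD = 0.061

CD = 0.0266 + 0.0495 × 0.834² = 0.0266 + 0.03443 = 0.061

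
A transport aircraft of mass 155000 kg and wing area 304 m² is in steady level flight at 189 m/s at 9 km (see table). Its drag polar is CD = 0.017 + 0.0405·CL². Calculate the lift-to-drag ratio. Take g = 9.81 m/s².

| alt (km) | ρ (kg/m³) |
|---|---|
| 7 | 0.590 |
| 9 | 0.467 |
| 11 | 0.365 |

At 9 km, from the table: ρ = 0.467 kg/m³.
Weight W = mg = 155000 × 9.81 = 1.5206×10^6 N; in level flight L = W.
q = ½ρv² = ½ × 0.467 × 189² = 8341 Pa.
CL = 2W/(ρv²S) = 2×1.5206×10^6/(0.467×189²×304) = 0.5997.
CD = 0.017 + 0.0405 × 0.5997² = 0.03156.
L/D = CL/CD = 0.5997 / 0.03156 = 19

L/D = 19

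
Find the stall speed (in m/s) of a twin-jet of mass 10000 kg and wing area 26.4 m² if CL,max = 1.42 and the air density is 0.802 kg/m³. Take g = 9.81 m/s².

Weight W = mg = 10000 × 9.81 = 98100 N.
From L = ½ρV²S·CL,max = W: V_stall = √(2W/(ρSCL,max)) = √(2·98100/(0.802·26.4·1.42))
V_stall = √6526 = 80.8 m/s

V_stall = 80.8 m/s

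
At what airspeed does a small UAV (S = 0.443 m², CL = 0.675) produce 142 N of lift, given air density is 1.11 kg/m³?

v = 29.3 m/s

L = ½ρv²S·CL ⇒ v = √(2L/(ρ·S·CL))
v = √(2 × 142 / (1.11 × 0.443 × 0.675)) = √855.6 = 29.3 m/s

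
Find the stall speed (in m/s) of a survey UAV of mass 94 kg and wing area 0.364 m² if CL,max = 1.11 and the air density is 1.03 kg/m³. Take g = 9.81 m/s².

V_stall = 66.6 m/s

Stall occurs when L = W at CL,max. W = mg = 94 × 9.81 = 922.1 N.
V_stall = √(2W/(ρ·S·CL,max)) = √(2 × 922.1 / (1.03 × 0.364 × 1.11))
V_stall = √4432 = 66.6 m/s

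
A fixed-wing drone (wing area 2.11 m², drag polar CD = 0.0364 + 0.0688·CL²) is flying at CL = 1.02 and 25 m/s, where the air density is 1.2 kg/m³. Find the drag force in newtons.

D = 85.4 N

CD = 0.0364 + 0.0688 × 1.02² = 0.108
D = ½ρv²S·CD = ½ × 1.2 × 25² × 2.11 × 0.108 = 85.4 N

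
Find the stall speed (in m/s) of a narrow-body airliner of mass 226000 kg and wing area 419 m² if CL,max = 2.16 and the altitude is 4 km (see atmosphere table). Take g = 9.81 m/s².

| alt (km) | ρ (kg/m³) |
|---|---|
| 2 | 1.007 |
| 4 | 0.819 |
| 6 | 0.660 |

V_stall = 77.3 m/s

At 4 km, from the table: ρ = 0.819 kg/m³.
At stall, lift equals weight: L = W = m·g = 226000 × 9.81 = 2.217×10^6 N.
V_stall = √(2W/(ρ·S·CL,max)) = √(2 × 2.217×10^6 / (0.819 × 419 × 2.16))
V_stall = √5982 = 77.3 m/s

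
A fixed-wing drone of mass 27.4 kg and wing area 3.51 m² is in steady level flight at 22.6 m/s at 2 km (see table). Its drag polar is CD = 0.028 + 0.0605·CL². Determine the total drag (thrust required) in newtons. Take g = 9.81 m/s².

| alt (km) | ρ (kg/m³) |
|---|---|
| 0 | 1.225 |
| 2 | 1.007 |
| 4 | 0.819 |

D = 30.1 N

At 2 km, from the table: ρ = 1.007 kg/m³.
Level flight ⇒ L = W = m·g = 27.4 × 9.81 = 268.79 N.
Dynamic pressure q = 0.5 × 1.007 × 22.6² = 257.2 Pa.
CL = W/(q·S) = 268.79 / (257.2 × 3.51) = 0.2978.
CD = 0.028 + 0.0605 × 0.2978² = 0.03336.
D = q·S·CD = 257.2 × 3.51 × 0.03336 = 30.12 N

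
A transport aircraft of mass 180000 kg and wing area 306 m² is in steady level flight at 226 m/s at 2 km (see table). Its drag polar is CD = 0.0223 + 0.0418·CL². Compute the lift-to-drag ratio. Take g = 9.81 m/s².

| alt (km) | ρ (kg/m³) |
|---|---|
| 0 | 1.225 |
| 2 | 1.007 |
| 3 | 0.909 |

At 2 km, from the table: ρ = 1.007 kg/m³.
Weight W = mg = 180000 × 9.81 = 1.7658×10^6 N; in level flight L = W.
Dynamic pressure q = 0.5 × 1.007 × 226² = 25720 Pa.
CL = 2W/(ρv²S) = 2×1.7658×10^6/(1.007×226²×306) = 0.2244.
CD = 0.0223 + 0.0418 × 0.2244² = 0.0244.
L/D = CL/CD = 0.2244 / 0.0244 = 9.19

L/D = 9.19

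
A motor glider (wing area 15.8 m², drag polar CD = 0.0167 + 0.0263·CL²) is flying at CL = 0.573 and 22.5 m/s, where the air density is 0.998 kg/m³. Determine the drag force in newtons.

CD = 0.0167 + 0.0263 × 0.573² = 0.02534
D = ½ρv²S·CD = ½ × 0.998 × 22.5² × 15.8 × 0.02534 = 101 N

D = 101 N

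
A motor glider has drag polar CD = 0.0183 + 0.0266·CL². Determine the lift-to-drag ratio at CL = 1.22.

L/D = 21.1

CD = 0.0183 + 0.0266 × 1.22² = 0.05789
L/D = CL/CD = 1.22 / 0.05789 = 21.1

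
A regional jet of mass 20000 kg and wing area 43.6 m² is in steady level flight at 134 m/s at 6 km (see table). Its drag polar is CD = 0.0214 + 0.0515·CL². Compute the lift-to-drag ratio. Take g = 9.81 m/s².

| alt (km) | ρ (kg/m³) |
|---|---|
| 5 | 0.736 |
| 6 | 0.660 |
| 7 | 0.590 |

At 6 km, from the table: ρ = 0.660 kg/m³.
Level flight ⇒ L = W = m·g = 20000 × 9.81 = 1.962×10^5 N.
Dynamic pressure q = 0.5 × 0.66 × 134² = 5925 Pa.
Required CL = L/(qS) = 1.962×10^5/(5925·43.6) = 0.7594.
CD = 0.0214 + 0.0515 × 0.7594² = 0.0511.
L/D = CL/CD = 0.7594 / 0.0511 = 14.9

L/D = 14.9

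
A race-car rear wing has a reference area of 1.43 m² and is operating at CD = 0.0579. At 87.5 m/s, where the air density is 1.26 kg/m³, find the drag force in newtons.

Dynamic pressure q = ½ρv² = ½ × 1.26 × 87.5² = 4823 Pa.
D = q·S·CD = 4823 × 1.43 × 0.0579 = 399 N

D = 399 N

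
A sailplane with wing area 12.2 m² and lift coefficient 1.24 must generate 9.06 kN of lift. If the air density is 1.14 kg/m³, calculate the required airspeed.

L = ½ρv²S·CL ⇒ v = √(2L/(ρ·S·CL))
v = √(2 × 9060 / (1.14 × 12.2 × 1.24)) = √1051 = 32.4 m/s

v = 32.4 m/s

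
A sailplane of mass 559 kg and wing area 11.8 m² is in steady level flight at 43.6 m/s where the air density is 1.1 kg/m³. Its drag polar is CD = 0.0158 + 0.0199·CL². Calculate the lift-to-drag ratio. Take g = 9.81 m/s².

In steady level flight, lift balances weight: W = mg = 559 × 9.81 = 5483.8 N.
Dynamic pressure q = 0.5 × 1.1 × 43.6² = 1046 Pa.
CL = W/(q·S) = 5483.8 / (1046 × 11.8) = 0.4445.
CD = 0.0158 + 0.0199 × 0.4445² = 0.01973.
L/D = CL/CD = 0.4445 / 0.01973 = 22.5

L/D = 22.5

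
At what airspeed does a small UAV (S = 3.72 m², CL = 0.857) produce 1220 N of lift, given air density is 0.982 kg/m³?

v = 27.9 m/s

L = ½ρv²S·CL ⇒ v = √(2L/(ρ·S·CL))
v = √(2 × 1220 / (0.982 × 3.72 × 0.857)) = √779.4 = 27.9 m/s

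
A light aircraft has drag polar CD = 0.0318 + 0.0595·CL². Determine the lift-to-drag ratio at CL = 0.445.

L/D = 10.2

CD = 0.0318 + 0.0595 × 0.445² = 0.04358
L/D = CL/CD = 0.445 / 0.04358 = 10.2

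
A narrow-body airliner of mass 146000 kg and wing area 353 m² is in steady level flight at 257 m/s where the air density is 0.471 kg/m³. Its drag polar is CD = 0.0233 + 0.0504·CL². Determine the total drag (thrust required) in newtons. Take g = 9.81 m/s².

Level flight ⇒ L = W = m·g = 146000 × 9.81 = 1.4323×10^6 N.
q = ½ρv² = ½ × 0.471 × 257² = 15550 Pa.
CL = W/(q·S) = 1.4323×10^6 / (15550 × 353) = 0.2608.
CD = 0.0233 + 0.0504 × 0.2608² = 0.02673.
D = q·S·CD = 15550 × 353 × 0.02673 = 1.468×10^5 N

D = 1.47×10^5 N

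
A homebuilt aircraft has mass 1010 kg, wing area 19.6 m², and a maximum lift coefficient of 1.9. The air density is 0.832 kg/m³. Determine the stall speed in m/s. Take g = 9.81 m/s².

V_stall = 25.3 m/s

Weight W = mg = 1010 × 9.81 = 9908 N.
From L = ½ρV²S·CL,max = W: V_stall = √(2W/(ρSCL,max)) = √(2·9908/(0.832·19.6·1.9))
V_stall = √639.6 = 25.3 m/s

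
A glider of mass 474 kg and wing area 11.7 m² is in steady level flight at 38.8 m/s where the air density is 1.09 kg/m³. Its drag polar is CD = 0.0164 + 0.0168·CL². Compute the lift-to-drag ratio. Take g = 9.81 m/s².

L/D = 23.8

Weight W = mg = 474 × 9.81 = 4649.9 N; in level flight L = W.
Dynamic pressure q = 0.5 × 1.09 × 38.8² = 820.5 Pa.
Required CL = L/(qS) = 4649.9/(820.5·11.7) = 0.4844.
CD = 0.0164 + 0.0168 × 0.4844² = 0.02034.
L/D = CL/CD = 0.4844 / 0.02034 = 23.8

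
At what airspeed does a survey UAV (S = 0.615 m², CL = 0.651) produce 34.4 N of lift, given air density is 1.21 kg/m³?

v = 11.9 m/s

L = ½ρv²S·CL ⇒ v = √(2L/(ρ·S·CL))
v = √(2 × 34.4 / (1.21 × 0.615 × 0.651)) = √142 = 11.9 m/s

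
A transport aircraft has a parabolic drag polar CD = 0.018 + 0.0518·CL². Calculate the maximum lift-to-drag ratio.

For CD = CD0 + K·CL², (L/D)max occurs at CL* = √(CD0/K) and equals 1/(2√(K·CD0)).
(L/D)max = 1/(2√(0.0518 × 0.018)) = 1/(2 × 0.03054) = 16.4

(L/D)max = 16.4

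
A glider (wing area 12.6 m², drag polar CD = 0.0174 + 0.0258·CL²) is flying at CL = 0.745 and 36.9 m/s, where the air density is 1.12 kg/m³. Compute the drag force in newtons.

D = 305 N

CD = 0.0174 + 0.0258 × 0.745² = 0.03172
D = ½ρv²S·CD = ½ × 1.12 × 36.9² × 12.6 × 0.03172 = 305 N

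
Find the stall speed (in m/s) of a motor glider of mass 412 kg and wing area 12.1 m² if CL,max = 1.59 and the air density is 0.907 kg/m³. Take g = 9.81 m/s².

V_stall = 21.5 m/s

Stall occurs when L = W at CL,max. W = mg = 412 × 9.81 = 4042 N.
V_stall = √(2W/(ρ·S·CL,max)) = √(2 × 4042 / (0.907 × 12.1 × 1.59))
V_stall = √463.2 = 21.5 m/s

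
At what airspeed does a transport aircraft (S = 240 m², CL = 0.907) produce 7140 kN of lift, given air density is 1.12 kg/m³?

L = ½ρv²S·CL ⇒ v = √(2L/(ρ·S·CL))
v = √(2 × 7.14×10^6 / (1.12 × 240 × 0.907)) = √58570 = 242 m/s

v = 242 m/s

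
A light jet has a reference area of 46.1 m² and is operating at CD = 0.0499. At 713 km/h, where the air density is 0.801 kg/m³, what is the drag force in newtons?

D = 36100 N

Convert speed: v = 713 km/h ÷ 3.6 = 198.1 m/s.
D = ½ρv²S·CD = ½ × 0.801 × 198.1² × 46.1 × 0.0499 = 36100 N ≈ 36.1 kN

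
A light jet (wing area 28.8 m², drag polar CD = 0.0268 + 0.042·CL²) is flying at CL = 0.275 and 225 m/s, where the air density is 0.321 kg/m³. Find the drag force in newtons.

CD = 0.0268 + 0.042 × 0.275² = 0.02998
D = ½ρv²S·CD = ½ × 0.321 × 225² × 28.8 × 0.02998 = 7010 N

D = 7010 N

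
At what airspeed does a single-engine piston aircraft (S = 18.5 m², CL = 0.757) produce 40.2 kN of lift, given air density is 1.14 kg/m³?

L = ½ρv²S·CL ⇒ v = √(2L/(ρ·S·CL))
v = √(2 × 40200 / (1.14 × 18.5 × 0.757)) = √5036 = 71 m/s

v = 71 m/s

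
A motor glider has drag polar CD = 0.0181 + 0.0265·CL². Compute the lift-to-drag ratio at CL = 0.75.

CD = 0.0181 + 0.0265 × 0.75² = 0.03301
L/D = CL/CD = 0.75 / 0.03301 = 22.7

L/D = 22.7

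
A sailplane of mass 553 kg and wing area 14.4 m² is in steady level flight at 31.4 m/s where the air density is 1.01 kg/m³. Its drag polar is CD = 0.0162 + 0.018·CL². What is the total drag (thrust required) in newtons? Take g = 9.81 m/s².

In steady level flight, lift balances weight: W = mg = 553 × 9.81 = 5424.9 N.
Dynamic pressure q = 0.5 × 1.01 × 31.4² = 497.9 Pa.
CL = 2W/(ρv²S) = 2×5424.9/(1.01×31.4²×14.4) = 0.7566.
CD = 0.0162 + 0.018 × 0.7566² = 0.0265.
D = q·S·CD = 497.9 × 14.4 × 0.0265 = 190 N

D = 190 N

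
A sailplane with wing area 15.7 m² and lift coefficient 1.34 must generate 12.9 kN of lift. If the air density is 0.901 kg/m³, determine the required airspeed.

v = 36.9 m/s

L = ½ρv²S·CL ⇒ v = √(2L/(ρ·S·CL))
v = √(2 × 12900 / (0.901 × 15.7 × 1.34)) = √1361 = 36.9 m/s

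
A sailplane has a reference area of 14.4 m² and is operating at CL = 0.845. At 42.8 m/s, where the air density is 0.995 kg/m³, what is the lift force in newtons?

L = ½ρv²S·CL = ½ × 0.995 × 42.8² × 14.4 × 0.845 = 11100 N ≈ 11.1 kN

L = 11100 N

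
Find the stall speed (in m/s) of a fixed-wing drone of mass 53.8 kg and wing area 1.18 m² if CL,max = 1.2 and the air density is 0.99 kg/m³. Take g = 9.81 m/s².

V_stall = 27.4 m/s

Weight W = mg = 53.8 × 9.81 = 527.8 N.
V_stall = √(2W/(ρ·S·CL,max)) = √(2 × 527.8 / (0.99 × 1.18 × 1.2))
V_stall = √753 = 27.4 m/s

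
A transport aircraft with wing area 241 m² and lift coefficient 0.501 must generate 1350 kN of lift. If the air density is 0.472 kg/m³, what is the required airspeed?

v = 218 m/s

L = ½ρv²S·CL ⇒ v = √(2L/(ρ·S·CL))
v = √(2 × 1.35×10^6 / (0.472 × 241 × 0.501)) = √47380 = 218 m/s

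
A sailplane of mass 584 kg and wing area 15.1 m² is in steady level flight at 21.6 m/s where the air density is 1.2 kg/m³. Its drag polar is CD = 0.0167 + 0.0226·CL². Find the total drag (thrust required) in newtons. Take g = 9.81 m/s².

In steady level flight, lift balances weight: W = mg = 584 × 9.81 = 5729 N.
Dynamic pressure q = 0.5 × 1.2 × 21.6² = 279.9 Pa.
CL = W/(q·S) = 5729 / (279.9 × 15.1) = 1.355.
CD = 0.0167 + 0.0226 × 1.355² = 0.05821.
D = q·S·CD = 279.9 × 15.1 × 0.05821 = 246.1 N

D = 246 N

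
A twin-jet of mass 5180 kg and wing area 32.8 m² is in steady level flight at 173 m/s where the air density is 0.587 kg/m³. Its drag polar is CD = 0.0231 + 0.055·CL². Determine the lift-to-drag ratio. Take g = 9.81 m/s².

Weight W = mg = 5180 × 9.81 = 50816 N; in level flight L = W.
Dynamic pressure q = 0.5 × 0.587 × 173² = 8784 Pa.
CL = W/(q·S) = 50816 / (8784 × 32.8) = 0.1764.
CD = 0.0231 + 0.055 × 0.1764² = 0.02481.
L/D = CL/CD = 0.1764 / 0.02481 = 7.11

L/D = 7.11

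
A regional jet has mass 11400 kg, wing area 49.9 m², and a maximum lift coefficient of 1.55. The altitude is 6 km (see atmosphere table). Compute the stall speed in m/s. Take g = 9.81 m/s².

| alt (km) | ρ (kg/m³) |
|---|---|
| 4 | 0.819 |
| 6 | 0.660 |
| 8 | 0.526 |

At 6 km, from the table: ρ = 0.660 kg/m³.
At stall, lift equals weight: L = W = m·g = 11400 × 9.81 = 1.118×10^5 N.
From L = ½ρV²S·CL,max = W: V_stall = √(2W/(ρSCL,max)) = √(2·1.118×10^5/(0.66·49.9·1.55))
V_stall = √4382 = 66.2 m/s

V_stall = 66.2 m/s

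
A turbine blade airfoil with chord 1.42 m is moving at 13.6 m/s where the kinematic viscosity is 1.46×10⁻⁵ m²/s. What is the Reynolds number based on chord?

Re = v·c/ν = 13.6 × 1.42 / (1.46×10⁻⁵) = 1.32×10^6

Re = 1.32×10^6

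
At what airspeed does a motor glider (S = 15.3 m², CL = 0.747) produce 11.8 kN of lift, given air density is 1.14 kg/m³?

L = ½ρv²S·CL ⇒ v = √(2L/(ρ·S·CL))
v = √(2 × 11800 / (1.14 × 15.3 × 0.747)) = √1811 = 42.6 m/s

v = 42.6 m/s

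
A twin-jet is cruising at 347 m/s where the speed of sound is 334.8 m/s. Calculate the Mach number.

M = v/a = 347 / 334.8 = 1.04

M = 1.04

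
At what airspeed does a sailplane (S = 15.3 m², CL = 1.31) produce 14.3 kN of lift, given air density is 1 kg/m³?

L = ½ρv²S·CL ⇒ v = √(2L/(ρ·S·CL))
v = √(2 × 14300 / (1 × 15.3 × 1.31)) = √1427 = 37.8 m/s

v = 37.8 m/s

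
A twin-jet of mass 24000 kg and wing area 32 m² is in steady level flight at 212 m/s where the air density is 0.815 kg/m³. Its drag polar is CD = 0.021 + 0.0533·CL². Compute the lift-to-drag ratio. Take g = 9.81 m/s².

Level flight ⇒ L = W = m·g = 24000 × 9.81 = 2.3544×10^5 N.
q = ½ρv² = ½ × 0.815 × 212² = 18310 Pa.
Required CL = L/(qS) = 2.3544×10^5/(18310·32) = 0.4017.
CD = 0.021 + 0.0533 × 0.4017² = 0.0296.
L/D = CL/CD = 0.4017 / 0.0296 = 13.6

L/D = 13.6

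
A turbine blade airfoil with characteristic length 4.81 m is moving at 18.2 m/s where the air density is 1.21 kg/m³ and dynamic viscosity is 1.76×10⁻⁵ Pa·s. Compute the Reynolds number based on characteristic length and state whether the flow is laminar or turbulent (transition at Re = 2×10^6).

Re = 6.02×10^6 (turbulent)

Re = ρ·v·c/μ = 1.21 × 18.2 × 4.81 / (1.76×10⁻⁵) = 6.02×10^6
Since 6.02×10^6 > 2×10^6, the flow is turbulent.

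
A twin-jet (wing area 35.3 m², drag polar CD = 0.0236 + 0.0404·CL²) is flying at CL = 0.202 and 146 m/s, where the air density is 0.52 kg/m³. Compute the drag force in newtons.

D = 4940 N

CD = 0.0236 + 0.0404 × 0.202² = 0.02525
D = ½ρv²S·CD = ½ × 0.52 × 146² × 35.3 × 0.02525 = 4940 N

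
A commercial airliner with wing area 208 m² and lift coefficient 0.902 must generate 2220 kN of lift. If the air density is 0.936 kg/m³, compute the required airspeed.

L = ½ρv²S·CL ⇒ v = √(2L/(ρ·S·CL))
v = √(2 × 2.22×10^6 / (0.936 × 208 × 0.902)) = √25280 = 159 m/s

v = 159 m/s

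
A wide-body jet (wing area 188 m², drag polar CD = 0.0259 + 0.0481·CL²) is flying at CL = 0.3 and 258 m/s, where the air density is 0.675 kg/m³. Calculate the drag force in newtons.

CD = 0.0259 + 0.0481 × 0.3² = 0.03023
D = ½ρv²S·CD = ½ × 0.675 × 258² × 188 × 0.03023 = 1.28×10^5 N

D = 1.28×10^5 N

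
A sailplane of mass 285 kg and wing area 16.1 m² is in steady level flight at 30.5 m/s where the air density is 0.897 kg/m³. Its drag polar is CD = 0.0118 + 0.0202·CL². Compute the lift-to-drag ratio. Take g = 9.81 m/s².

L/D = 27.2

In steady level flight, lift balances weight: W = mg = 285 × 9.81 = 2795.9 N.
q = ½ρv² = ½ × 0.897 × 30.5² = 417.2 Pa.
Required CL = L/(qS) = 2795.9/(417.2·16.1) = 0.4162.
CD = 0.0118 + 0.0202 × 0.4162² = 0.0153.
L/D = CL/CD = 0.4162 / 0.0153 = 27.2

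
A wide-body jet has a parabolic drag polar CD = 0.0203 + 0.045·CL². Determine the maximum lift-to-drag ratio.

(L/D)max = 16.5

For CD = CD0 + K·CL², (L/D)max occurs at CL* = √(CD0/K) and equals 1/(2√(K·CD0)).
(L/D)max = 1/(2√(0.045 × 0.0203)) = 1/(2 × 0.03022) = 16.5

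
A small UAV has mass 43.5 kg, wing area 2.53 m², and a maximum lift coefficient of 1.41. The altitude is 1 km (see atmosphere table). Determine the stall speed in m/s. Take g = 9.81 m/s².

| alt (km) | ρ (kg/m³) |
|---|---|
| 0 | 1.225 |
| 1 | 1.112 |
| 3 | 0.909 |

V_stall = 14.7 m/s

At 1 km, from the table: ρ = 1.112 kg/m³.
Stall occurs when L = W at CL,max. W = mg = 43.5 × 9.81 = 426.7 N.
V_stall = √(2W/(ρ·S·CL,max)) = √(2 × 426.7 / (1.112 × 2.53 × 1.41))
V_stall = √215.2 = 14.7 m/s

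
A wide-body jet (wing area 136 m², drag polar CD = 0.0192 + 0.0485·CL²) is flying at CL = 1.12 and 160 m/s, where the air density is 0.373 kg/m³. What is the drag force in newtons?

D = 52000 N

CD = 0.0192 + 0.0485 × 1.12² = 0.08004
D = ½ρv²S·CD = ½ × 0.373 × 160² × 136 × 0.08004 = 52000 N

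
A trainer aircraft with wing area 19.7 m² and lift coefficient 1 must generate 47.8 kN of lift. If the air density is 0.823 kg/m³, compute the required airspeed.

L = ½ρv²S·CL ⇒ v = √(2L/(ρ·S·CL))
v = √(2 × 47800 / (0.823 × 19.7 × 1)) = √5896 = 76.8 m/s

v = 76.8 m/s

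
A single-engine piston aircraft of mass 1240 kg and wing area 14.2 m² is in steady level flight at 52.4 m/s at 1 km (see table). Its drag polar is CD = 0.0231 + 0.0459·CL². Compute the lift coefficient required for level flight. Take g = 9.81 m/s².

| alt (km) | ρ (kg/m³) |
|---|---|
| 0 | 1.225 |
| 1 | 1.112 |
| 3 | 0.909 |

At 1 km, from the table: ρ = 1.112 kg/m³.
Level flight ⇒ L = W = m·g = 1240 × 9.81 = 12164 N.
q = ½ρv² = ½ × 1.112 × 52.4² = 1527 Pa.
CL = 2W/(ρv²S) = 2×12164/(1.112×52.4²×14.2) = 0.5611.

CL = 0.561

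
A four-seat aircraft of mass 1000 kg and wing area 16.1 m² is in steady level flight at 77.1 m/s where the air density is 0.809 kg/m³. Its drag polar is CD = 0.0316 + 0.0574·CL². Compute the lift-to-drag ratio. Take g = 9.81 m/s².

Weight W = mg = 1000 × 9.81 = 9810 N; in level flight L = W.
q = ½ρv² = ½ × 0.809 × 77.1² = 2405 Pa.
CL = 2W/(ρv²S) = 2×9810/(0.809×77.1²×16.1) = 0.2534.
CD = 0.0316 + 0.0574 × 0.2534² = 0.03529.
L/D = CL/CD = 0.2534 / 0.03529 = 7.18

L/D = 7.18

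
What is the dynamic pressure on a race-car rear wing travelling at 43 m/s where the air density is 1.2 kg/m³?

q = ½ρv² = ½ × 1.2 × 43² = 1110 Pa

q = 1110 Pa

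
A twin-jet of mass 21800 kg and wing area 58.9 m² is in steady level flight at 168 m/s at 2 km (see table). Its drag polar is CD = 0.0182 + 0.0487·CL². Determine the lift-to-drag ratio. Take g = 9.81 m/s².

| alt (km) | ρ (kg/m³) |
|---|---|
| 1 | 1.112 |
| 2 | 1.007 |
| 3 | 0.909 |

At 2 km, from the table: ρ = 1.007 kg/m³.
Level flight ⇒ L = W = m·g = 21800 × 9.81 = 2.1386×10^5 N.
Dynamic pressure q = 0.5 × 1.007 × 168² = 14210 Pa.
CL = W/(q·S) = 2.1386×10^5 / (14210 × 58.9) = 0.2555.
CD = 0.0182 + 0.0487 × 0.2555² = 0.02138.
L/D = CL/CD = 0.2555 / 0.02138 = 12

L/D = 12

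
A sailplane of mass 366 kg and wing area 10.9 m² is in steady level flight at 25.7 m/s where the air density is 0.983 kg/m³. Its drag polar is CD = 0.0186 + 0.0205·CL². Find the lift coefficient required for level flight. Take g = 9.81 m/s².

CL = 1.01

Weight W = mg = 366 × 9.81 = 3590.5 N; in level flight L = W.
q = ½ρv² = ½ × 0.983 × 25.7² = 324.6 Pa.
CL = 2W/(ρv²S) = 2×3590.5/(0.983×25.7²×10.9) = 1.015.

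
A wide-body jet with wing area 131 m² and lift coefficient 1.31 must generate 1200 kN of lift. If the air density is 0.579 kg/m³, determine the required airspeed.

L = ½ρv²S·CL ⇒ v = √(2L/(ρ·S·CL))
v = √(2 × 1.2×10^6 / (0.579 × 131 × 1.31)) = √24150 = 155 m/s

v = 155 m/s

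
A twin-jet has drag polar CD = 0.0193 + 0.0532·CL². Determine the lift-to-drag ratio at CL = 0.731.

CD = 0.0193 + 0.0532 × 0.731² = 0.04773
L/D = CL/CD = 0.731 / 0.04773 = 15.3

L/D = 15.3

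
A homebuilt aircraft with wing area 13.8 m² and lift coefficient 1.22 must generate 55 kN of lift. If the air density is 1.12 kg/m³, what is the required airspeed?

L = ½ρv²S·CL ⇒ v = √(2L/(ρ·S·CL))
v = √(2 × 55000 / (1.12 × 13.8 × 1.22)) = √5834 = 76.4 m/s

v = 76.4 m/s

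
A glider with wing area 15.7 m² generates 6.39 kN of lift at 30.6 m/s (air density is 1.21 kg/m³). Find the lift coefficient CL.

CL = 0.718

From L = ½ρv²S·CL, rearranging gives CL = 2L/(ρv²S).
CL = 2 × 6390 / (1.21 × 30.6² × 15.7) = 0.718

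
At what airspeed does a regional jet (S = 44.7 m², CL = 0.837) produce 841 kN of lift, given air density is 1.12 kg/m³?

v = 200 m/s

L = ½ρv²S·CL ⇒ v = √(2L/(ρ·S·CL))
v = √(2 × 8.41×10^5 / (1.12 × 44.7 × 0.837)) = √40140 = 200 m/s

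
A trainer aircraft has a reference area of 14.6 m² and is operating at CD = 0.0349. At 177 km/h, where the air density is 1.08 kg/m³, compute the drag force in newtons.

D = 665 N

Convert speed: v = 177 km/h ÷ 3.6 = 49.17 m/s.
Dynamic pressure q = ½ρv² = ½ × 1.08 × 49.17² = 1305 Pa.
D = q·S·CD = 1305 × 14.6 × 0.0349 = 665 N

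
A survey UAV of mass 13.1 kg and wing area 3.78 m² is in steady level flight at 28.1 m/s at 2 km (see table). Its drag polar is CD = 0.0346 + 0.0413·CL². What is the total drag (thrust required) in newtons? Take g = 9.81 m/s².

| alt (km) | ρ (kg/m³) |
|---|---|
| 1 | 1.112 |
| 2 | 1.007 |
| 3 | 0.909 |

At 2 km, from the table: ρ = 1.007 kg/m³.
Level flight ⇒ L = W = m·g = 13.1 × 9.81 = 128.51 N.
Dynamic pressure q = 0.5 × 1.007 × 28.1² = 397.6 Pa.
CL = W/(q·S) = 128.51 / (397.6 × 3.78) = 0.08551.
CD = 0.0346 + 0.0413 × 0.08551² = 0.0349.
D = q·S·CD = 397.6 × 3.78 × 0.0349 = 52.45 N

D = 52.5 N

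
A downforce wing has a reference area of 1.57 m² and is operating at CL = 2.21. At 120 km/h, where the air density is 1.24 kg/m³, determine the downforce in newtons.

L = 2390 N

Convert speed: v = 120 km/h ÷ 3.6 = 33.33 m/s.
Dynamic pressure q = ½ρv² = ½ × 1.24 × 33.33² = 688.9 Pa.
L = q·S·CL = 688.9 × 1.57 × 2.21 = 2390 N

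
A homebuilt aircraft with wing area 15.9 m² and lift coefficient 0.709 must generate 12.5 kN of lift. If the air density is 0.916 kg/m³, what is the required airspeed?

L = ½ρv²S·CL ⇒ v = √(2L/(ρ·S·CL))
v = √(2 × 12500 / (0.916 × 15.9 × 0.709)) = √2421 = 49.2 m/s

v = 49.2 m/s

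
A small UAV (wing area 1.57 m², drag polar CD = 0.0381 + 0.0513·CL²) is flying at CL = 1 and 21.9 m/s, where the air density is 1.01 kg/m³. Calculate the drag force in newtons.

CD = 0.0381 + 0.0513 × 1² = 0.0894
D = ½ρv²S·CD = ½ × 1.01 × 21.9² × 1.57 × 0.0894 = 34 N

D = 34 N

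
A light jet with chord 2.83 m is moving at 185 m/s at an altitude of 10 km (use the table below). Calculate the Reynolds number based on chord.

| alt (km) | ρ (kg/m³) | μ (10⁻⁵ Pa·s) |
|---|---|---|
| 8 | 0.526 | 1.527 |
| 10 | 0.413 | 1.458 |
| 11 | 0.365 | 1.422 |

At 10 km, from the table: ρ = 0.413 kg/m³, μ = 1.458×10⁻⁵ Pa·s.
Re = ρ·v·c/μ = 0.413 × 185 × 2.83 / (1.458×10⁻⁵) = 1.48×10^7

Re = 1.48×10^7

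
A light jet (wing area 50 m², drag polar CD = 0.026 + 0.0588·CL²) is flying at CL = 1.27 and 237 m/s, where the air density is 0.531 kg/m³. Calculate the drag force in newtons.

D = 90100 N

CD = 0.026 + 0.0588 × 1.27² = 0.1208
D = ½ρv²S·CD = ½ × 0.531 × 237² × 50 × 0.1208 = 90100 N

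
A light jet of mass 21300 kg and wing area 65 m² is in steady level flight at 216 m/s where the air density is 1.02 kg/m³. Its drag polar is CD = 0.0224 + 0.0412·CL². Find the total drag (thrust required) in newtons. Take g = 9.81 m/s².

D = 35800 N

Weight W = mg = 21300 × 9.81 = 2.0895×10^5 N; in level flight L = W.
q = ½ρv² = ½ × 1.02 × 216² = 23790 Pa.
CL = 2W/(ρv²S) = 2×2.0895×10^5/(1.02×216²×65) = 0.1351.
CD = 0.0224 + 0.0412 × 0.1351² = 0.02315.
D = q·S·CD = 23790 × 65 × 0.02315 = 35810 N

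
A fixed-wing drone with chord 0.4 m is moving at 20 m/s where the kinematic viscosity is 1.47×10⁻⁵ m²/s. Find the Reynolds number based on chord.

Re = v·c/ν = 20 × 0.4 / (1.47×10⁻⁵) = 5.44×10^5

Re = 5.44×10^5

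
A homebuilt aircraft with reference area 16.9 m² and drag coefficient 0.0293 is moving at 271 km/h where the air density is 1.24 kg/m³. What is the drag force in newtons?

Convert speed: v = 271 km/h ÷ 3.6 = 75.28 m/s.
D = ½ρv²S·CD = ½ × 1.24 × 75.28² × 16.9 × 0.0293 = 1740 N

D = 1740 N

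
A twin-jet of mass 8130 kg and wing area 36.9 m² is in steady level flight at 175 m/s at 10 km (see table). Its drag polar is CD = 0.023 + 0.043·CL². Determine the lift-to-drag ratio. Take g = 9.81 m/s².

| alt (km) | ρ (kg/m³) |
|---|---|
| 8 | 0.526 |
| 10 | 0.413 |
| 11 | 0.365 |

At 10 km, from the table: ρ = 0.413 kg/m³.
In steady level flight, lift balances weight: W = mg = 8130 × 9.81 = 79755 N.
Dynamic pressure q = 0.5 × 0.413 × 175² = 6324 Pa.
Required CL = L/(qS) = 79755/(6324·36.9) = 0.3418.
CD = 0.023 + 0.043 × 0.3418² = 0.02802.
L/D = CL/CD = 0.3418 / 0.02802 = 12.2

L/D = 12.2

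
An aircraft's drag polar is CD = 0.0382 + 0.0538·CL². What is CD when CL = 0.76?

CD = 0.0693

CD = 0.0382 + 0.0538 × 0.76² = 0.0382 + 0.03107 = 0.0693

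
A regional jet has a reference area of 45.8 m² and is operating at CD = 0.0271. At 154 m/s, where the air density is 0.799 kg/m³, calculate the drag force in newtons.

Dynamic pressure q = ½ρv² = ½ × 0.799 × 154² = 9475 Pa.
D = q·S·CD = 9475 × 45.8 × 0.0271 = 11800 N ≈ 11.8 kN

D = 11800 N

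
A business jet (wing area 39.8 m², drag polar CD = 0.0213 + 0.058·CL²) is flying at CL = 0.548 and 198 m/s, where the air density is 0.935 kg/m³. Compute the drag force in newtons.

CD = 0.0213 + 0.058 × 0.548² = 0.03872
D = ½ρv²S·CD = ½ × 0.935 × 198² × 39.8 × 0.03872 = 28200 N

D = 28200 N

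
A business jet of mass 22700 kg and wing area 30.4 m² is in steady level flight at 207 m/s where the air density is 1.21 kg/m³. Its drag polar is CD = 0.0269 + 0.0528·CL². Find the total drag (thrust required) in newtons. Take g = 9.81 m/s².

D = 24500 N

In steady level flight, lift balances weight: W = mg = 22700 × 9.81 = 2.2269×10^5 N.
q = ½ρv² = ½ × 1.21 × 207² = 25920 Pa.
CL = W/(q·S) = 2.2269×10^5 / (25920 × 30.4) = 0.2826.
CD = 0.0269 + 0.0528 × 0.2826² = 0.03112.
D = q·S·CD = 25920 × 30.4 × 0.03112 = 24520 N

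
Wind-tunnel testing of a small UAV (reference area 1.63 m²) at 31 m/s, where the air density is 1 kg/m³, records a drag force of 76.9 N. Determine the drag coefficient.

CD = 0.0982

From D = ½ρv²S·CD, rearranging gives CD = 2D/(ρv²S).
CD = 2 × 76.9 / (1 × 31² × 1.63) = 0.0982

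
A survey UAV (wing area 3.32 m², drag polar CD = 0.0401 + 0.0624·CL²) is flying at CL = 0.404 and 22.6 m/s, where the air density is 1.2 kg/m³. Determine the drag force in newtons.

CD = 0.0401 + 0.0624 × 0.404² = 0.05028
D = ½ρv²S·CD = ½ × 1.2 × 22.6² × 3.32 × 0.05028 = 51.2 N

D = 51.2 N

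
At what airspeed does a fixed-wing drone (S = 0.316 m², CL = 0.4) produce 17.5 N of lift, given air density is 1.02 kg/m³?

L = ½ρv²S·CL ⇒ v = √(2L/(ρ·S·CL))
v = √(2 × 17.5 / (1.02 × 0.316 × 0.4)) = √271.5 = 16.5 m/s

v = 16.5 m/s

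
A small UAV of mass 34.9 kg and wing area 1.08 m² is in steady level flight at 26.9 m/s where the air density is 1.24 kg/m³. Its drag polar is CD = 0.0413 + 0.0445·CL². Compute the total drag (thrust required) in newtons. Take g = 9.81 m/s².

D = 30.8 N

Level flight ⇒ L = W = m·g = 34.9 × 9.81 = 342.37 N.
Dynamic pressure q = 0.5 × 1.24 × 26.9² = 448.6 Pa.
Required CL = L/(qS) = 342.37/(448.6·1.08) = 0.7066.
CD = 0.0413 + 0.0445 × 0.7066² = 0.06352.
D = q·S·CD = 448.6 × 1.08 × 0.06352 = 30.78 N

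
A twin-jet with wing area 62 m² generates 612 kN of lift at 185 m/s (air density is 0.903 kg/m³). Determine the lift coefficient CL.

CL = 0.639

From L = ½ρv²S·CL, rearranging gives CL = 2L/(ρv²S).
CL = 2 × 6.12×10^5 / (0.903 × 185² × 62) = 0.639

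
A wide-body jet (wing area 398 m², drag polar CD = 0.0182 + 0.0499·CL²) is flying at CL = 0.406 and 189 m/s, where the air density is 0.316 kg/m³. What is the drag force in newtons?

CD = 0.0182 + 0.0499 × 0.406² = 0.02643
D = ½ρv²S·CD = ½ × 0.316 × 189² × 398 × 0.02643 = 59400 N

D = 59400 N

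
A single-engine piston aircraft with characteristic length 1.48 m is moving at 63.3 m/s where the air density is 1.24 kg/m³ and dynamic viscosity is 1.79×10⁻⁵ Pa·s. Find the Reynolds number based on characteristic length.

Re = ρ·v·c/μ = 1.24 × 63.3 × 1.48 / (1.79×10⁻⁵) = 6.49×10^6

Re = 6.49×10^6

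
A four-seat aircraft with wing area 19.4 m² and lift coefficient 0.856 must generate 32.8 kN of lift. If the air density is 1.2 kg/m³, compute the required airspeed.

v = 57.4 m/s

L = ½ρv²S·CL ⇒ v = √(2L/(ρ·S·CL))
v = √(2 × 32800 / (1.2 × 19.4 × 0.856)) = √3292 = 57.4 m/s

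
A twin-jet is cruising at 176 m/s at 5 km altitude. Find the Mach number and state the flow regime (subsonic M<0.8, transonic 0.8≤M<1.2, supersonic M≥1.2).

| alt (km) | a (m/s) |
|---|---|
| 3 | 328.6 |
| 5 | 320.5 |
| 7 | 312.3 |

At 5 km, from the table: a = 320.5 m/s.
M = v/a = 176 / 320.5 = 0.549
M = 0.549 → subsonic.

M = 0.549 (subsonic)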